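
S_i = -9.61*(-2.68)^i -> [-9.61, 25.75, -69.02, 184.98, -495.75]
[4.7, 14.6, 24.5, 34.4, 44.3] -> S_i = 4.70 + 9.90*i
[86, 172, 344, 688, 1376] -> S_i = 86*2^i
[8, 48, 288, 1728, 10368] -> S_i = 8*6^i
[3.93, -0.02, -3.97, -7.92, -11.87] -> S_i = 3.93 + -3.95*i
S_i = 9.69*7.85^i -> [9.69, 76.07, 597.12, 4687.41, 36796.15]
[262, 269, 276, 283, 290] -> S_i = 262 + 7*i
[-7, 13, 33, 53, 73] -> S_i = -7 + 20*i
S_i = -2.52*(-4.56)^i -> [-2.52, 11.49, -52.4, 238.94, -1089.58]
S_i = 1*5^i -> [1, 5, 25, 125, 625]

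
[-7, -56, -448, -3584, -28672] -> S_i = -7*8^i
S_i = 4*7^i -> [4, 28, 196, 1372, 9604]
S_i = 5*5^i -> [5, 25, 125, 625, 3125]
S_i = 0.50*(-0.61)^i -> [0.5, -0.3, 0.19, -0.11, 0.07]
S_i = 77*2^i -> [77, 154, 308, 616, 1232]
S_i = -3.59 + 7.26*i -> [-3.59, 3.67, 10.93, 18.19, 25.45]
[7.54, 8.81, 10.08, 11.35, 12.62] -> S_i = 7.54 + 1.27*i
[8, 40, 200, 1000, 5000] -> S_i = 8*5^i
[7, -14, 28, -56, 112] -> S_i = 7*-2^i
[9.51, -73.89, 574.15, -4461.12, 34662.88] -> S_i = 9.51*(-7.77)^i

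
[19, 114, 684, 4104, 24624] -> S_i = 19*6^i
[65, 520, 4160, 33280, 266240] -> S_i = 65*8^i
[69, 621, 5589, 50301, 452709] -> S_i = 69*9^i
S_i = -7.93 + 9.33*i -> [-7.93, 1.4, 10.73, 20.06, 29.39]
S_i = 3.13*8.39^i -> [3.13, 26.26, 220.33, 1848.55, 15509.3]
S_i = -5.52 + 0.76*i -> [-5.52, -4.76, -4.0, -3.24, -2.48]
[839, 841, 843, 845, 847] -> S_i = 839 + 2*i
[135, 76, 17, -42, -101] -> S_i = 135 + -59*i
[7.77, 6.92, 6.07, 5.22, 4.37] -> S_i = 7.77 + -0.85*i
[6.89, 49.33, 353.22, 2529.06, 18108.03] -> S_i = 6.89*7.16^i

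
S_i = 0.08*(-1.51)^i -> [0.08, -0.12, 0.18, -0.28, 0.42]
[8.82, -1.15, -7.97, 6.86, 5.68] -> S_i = Random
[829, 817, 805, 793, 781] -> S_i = 829 + -12*i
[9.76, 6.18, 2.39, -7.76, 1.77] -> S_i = Random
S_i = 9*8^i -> [9, 72, 576, 4608, 36864]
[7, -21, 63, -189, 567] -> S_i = 7*-3^i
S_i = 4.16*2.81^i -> [4.16, 11.69, 32.85, 92.3, 259.37]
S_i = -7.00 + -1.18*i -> [-7.0, -8.18, -9.36, -10.54, -11.72]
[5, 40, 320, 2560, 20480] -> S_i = 5*8^i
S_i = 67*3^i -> [67, 201, 603, 1809, 5427]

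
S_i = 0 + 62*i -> [0, 62, 124, 186, 248]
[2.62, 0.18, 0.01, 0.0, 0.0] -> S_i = 2.62*0.07^i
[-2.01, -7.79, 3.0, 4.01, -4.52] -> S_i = Random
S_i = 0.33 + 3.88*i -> [0.33, 4.21, 8.09, 11.97, 15.85]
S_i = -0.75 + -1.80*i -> [-0.75, -2.55, -4.35, -6.15, -7.95]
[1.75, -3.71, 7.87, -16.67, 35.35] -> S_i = 1.75*(-2.12)^i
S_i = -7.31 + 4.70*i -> [-7.31, -2.61, 2.09, 6.79, 11.49]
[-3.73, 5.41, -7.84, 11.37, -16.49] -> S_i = -3.73*(-1.45)^i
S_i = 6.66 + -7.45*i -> [6.66, -0.79, -8.24, -15.69, -23.14]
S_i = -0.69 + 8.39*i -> [-0.69, 7.7, 16.09, 24.48, 32.87]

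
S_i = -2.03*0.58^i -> [-2.03, -1.18, -0.68, -0.4, -0.23]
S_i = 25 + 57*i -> [25, 82, 139, 196, 253]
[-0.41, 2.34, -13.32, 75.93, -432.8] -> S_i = -0.41*(-5.70)^i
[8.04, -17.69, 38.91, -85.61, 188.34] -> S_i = 8.04*(-2.20)^i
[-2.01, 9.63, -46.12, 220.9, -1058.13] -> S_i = -2.01*(-4.79)^i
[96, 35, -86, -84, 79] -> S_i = Random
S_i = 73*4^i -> [73, 292, 1168, 4672, 18688]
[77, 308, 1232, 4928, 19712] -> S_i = 77*4^i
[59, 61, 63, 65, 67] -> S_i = 59 + 2*i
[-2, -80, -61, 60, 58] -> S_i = Random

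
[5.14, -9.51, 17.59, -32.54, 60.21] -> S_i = 5.14*(-1.85)^i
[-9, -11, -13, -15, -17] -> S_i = -9 + -2*i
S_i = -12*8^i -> [-12, -96, -768, -6144, -49152]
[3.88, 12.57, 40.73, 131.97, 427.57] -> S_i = 3.88*3.24^i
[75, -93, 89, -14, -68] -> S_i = Random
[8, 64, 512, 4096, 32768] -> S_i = 8*8^i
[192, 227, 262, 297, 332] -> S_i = 192 + 35*i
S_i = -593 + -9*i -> [-593, -602, -611, -620, -629]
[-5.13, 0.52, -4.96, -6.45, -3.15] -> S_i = Random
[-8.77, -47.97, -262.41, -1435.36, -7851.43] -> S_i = -8.77*5.47^i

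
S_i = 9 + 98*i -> [9, 107, 205, 303, 401]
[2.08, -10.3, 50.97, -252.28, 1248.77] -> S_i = 2.08*(-4.95)^i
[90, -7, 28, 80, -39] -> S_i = Random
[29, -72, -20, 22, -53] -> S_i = Random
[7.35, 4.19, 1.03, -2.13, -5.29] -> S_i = 7.35 + -3.16*i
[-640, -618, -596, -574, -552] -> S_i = -640 + 22*i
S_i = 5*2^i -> [5, 10, 20, 40, 80]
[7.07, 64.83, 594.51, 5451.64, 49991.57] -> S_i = 7.07*9.17^i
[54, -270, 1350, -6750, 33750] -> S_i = 54*-5^i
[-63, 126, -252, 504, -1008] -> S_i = -63*-2^i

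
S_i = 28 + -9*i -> [28, 19, 10, 1, -8]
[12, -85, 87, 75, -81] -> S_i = Random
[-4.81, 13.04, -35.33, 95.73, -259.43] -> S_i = -4.81*(-2.71)^i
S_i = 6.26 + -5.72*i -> [6.26, 0.54, -5.18, -10.9, -16.62]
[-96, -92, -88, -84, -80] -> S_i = -96 + 4*i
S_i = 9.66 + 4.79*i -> [9.66, 14.45, 19.24, 24.03, 28.82]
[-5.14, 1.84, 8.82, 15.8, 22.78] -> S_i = -5.14 + 6.98*i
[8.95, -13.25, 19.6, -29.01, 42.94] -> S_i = 8.95*(-1.48)^i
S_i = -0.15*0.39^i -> [-0.15, -0.06, -0.02, -0.01, -0.0]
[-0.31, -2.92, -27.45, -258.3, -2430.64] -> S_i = -0.31*9.41^i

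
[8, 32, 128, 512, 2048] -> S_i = 8*4^i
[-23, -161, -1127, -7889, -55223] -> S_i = -23*7^i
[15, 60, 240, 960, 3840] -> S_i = 15*4^i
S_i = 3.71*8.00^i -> [3.71, 29.68, 237.44, 1899.52, 15196.16]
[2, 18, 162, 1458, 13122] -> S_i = 2*9^i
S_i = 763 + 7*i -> [763, 770, 777, 784, 791]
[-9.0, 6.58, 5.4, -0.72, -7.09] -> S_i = Random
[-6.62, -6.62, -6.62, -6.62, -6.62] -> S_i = -6.62*1.00^i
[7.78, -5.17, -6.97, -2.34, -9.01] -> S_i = Random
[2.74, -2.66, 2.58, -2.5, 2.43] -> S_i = 2.74*(-0.97)^i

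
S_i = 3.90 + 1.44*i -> [3.9, 5.34, 6.78, 8.22, 9.66]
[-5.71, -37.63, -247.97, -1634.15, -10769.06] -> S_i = -5.71*6.59^i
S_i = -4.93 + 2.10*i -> [-4.93, -2.83, -0.73, 1.37, 3.47]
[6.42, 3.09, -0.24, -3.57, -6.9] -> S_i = 6.42 + -3.33*i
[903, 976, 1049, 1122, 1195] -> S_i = 903 + 73*i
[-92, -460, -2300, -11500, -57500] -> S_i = -92*5^i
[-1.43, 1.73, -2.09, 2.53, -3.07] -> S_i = -1.43*(-1.21)^i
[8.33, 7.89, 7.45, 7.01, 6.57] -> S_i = 8.33 + -0.44*i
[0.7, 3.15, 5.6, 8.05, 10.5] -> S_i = 0.70 + 2.45*i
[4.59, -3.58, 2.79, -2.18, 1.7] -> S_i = 4.59*(-0.78)^i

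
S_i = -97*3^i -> [-97, -291, -873, -2619, -7857]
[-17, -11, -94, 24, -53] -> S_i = Random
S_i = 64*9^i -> [64, 576, 5184, 46656, 419904]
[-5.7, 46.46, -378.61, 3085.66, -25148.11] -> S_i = -5.70*(-8.15)^i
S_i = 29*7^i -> [29, 203, 1421, 9947, 69629]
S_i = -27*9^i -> [-27, -243, -2187, -19683, -177147]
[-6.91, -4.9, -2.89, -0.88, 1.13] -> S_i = -6.91 + 2.01*i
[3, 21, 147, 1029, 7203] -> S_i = 3*7^i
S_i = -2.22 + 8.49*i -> [-2.22, 6.27, 14.76, 23.25, 31.74]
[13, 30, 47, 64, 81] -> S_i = 13 + 17*i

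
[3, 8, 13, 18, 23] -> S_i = 3 + 5*i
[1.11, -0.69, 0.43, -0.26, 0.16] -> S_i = 1.11*(-0.62)^i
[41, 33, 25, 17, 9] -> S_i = 41 + -8*i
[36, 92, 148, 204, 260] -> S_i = 36 + 56*i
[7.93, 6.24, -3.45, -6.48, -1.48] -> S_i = Random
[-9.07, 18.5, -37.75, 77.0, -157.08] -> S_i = -9.07*(-2.04)^i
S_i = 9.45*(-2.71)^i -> [9.45, -25.61, 69.4, -188.08, 509.69]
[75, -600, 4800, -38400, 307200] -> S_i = 75*-8^i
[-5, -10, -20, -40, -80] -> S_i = -5*2^i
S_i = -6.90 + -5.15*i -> [-6.9, -12.05, -17.2, -22.35, -27.5]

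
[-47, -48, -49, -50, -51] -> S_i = -47 + -1*i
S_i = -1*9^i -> [-1, -9, -81, -729, -6561]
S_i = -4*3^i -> [-4, -12, -36, -108, -324]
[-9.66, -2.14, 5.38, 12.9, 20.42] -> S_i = -9.66 + 7.52*i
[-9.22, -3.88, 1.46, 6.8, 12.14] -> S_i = -9.22 + 5.34*i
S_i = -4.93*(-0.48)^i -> [-4.93, 2.37, -1.14, 0.55, -0.26]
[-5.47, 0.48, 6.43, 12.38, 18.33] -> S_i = -5.47 + 5.95*i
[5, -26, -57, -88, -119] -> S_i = 5 + -31*i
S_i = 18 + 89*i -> [18, 107, 196, 285, 374]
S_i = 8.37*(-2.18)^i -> [8.37, -18.25, 39.78, -86.72, 189.04]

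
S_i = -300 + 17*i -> [-300, -283, -266, -249, -232]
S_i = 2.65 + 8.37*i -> [2.65, 11.02, 19.39, 27.76, 36.13]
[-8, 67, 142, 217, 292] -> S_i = -8 + 75*i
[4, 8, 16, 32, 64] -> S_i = 4*2^i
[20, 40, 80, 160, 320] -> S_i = 20*2^i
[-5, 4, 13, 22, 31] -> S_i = -5 + 9*i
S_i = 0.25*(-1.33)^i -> [0.25, -0.33, 0.44, -0.59, 0.78]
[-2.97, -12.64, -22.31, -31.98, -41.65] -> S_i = -2.97 + -9.67*i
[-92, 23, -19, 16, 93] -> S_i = Random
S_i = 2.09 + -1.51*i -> [2.09, 0.58, -0.93, -2.44, -3.95]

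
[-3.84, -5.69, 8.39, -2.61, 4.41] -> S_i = Random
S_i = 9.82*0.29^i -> [9.82, 2.85, 0.83, 0.24, 0.07]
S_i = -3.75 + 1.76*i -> [-3.75, -1.99, -0.23, 1.53, 3.29]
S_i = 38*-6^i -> [38, -228, 1368, -8208, 49248]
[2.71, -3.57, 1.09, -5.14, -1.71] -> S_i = Random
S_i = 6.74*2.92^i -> [6.74, 19.68, 57.47, 167.81, 489.99]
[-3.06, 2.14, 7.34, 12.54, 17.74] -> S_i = -3.06 + 5.20*i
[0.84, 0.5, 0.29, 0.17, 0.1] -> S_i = 0.84*0.59^i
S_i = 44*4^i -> [44, 176, 704, 2816, 11264]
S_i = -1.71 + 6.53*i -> [-1.71, 4.82, 11.35, 17.88, 24.41]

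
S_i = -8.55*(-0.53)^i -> [-8.55, 4.53, -2.4, 1.27, -0.67]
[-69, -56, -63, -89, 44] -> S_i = Random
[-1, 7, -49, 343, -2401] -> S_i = -1*-7^i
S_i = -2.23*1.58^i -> [-2.23, -3.52, -5.57, -8.8, -13.9]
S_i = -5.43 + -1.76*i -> [-5.43, -7.19, -8.95, -10.71, -12.47]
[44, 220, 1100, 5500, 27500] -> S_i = 44*5^i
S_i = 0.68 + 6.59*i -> [0.68, 7.27, 13.86, 20.45, 27.04]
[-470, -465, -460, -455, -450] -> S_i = -470 + 5*i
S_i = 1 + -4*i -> [1, -3, -7, -11, -15]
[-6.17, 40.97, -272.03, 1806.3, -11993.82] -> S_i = -6.17*(-6.64)^i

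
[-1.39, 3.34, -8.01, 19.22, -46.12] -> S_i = -1.39*(-2.40)^i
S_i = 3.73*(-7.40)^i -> [3.73, -27.6, 204.25, -1511.49, 11184.99]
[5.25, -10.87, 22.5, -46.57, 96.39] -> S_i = 5.25*(-2.07)^i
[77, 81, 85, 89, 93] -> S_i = 77 + 4*i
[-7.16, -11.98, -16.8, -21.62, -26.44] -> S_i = -7.16 + -4.82*i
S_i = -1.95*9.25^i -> [-1.95, -18.04, -166.85, -1543.33, -14275.84]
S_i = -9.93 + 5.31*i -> [-9.93, -4.62, 0.69, 6.0, 11.31]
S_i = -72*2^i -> [-72, -144, -288, -576, -1152]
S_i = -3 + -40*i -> [-3, -43, -83, -123, -163]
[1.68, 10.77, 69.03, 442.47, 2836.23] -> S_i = 1.68*6.41^i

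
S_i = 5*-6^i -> [5, -30, 180, -1080, 6480]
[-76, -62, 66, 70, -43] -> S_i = Random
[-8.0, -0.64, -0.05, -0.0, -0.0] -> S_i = -8.00*0.08^i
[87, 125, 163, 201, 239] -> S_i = 87 + 38*i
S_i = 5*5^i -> [5, 25, 125, 625, 3125]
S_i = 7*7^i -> [7, 49, 343, 2401, 16807]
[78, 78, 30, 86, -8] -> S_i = Random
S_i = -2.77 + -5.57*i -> [-2.77, -8.34, -13.91, -19.48, -25.05]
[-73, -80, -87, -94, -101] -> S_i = -73 + -7*i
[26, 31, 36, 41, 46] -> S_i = 26 + 5*i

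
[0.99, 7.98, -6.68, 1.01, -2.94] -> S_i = Random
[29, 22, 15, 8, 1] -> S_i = 29 + -7*i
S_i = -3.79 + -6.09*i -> [-3.79, -9.88, -15.97, -22.06, -28.15]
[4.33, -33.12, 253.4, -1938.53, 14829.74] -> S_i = 4.33*(-7.65)^i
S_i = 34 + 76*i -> [34, 110, 186, 262, 338]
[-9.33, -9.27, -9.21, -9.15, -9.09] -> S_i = -9.33 + 0.06*i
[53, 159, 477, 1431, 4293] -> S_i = 53*3^i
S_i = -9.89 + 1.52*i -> [-9.89, -8.37, -6.85, -5.33, -3.81]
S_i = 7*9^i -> [7, 63, 567, 5103, 45927]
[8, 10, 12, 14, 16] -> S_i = 8 + 2*i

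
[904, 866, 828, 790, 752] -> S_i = 904 + -38*i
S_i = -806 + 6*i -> [-806, -800, -794, -788, -782]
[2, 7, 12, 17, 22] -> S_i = 2 + 5*i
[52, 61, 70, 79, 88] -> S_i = 52 + 9*i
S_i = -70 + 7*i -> [-70, -63, -56, -49, -42]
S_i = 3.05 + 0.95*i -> [3.05, 4.0, 4.95, 5.9, 6.85]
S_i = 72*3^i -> [72, 216, 648, 1944, 5832]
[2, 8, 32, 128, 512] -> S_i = 2*4^i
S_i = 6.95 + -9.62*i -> [6.95, -2.67, -12.29, -21.91, -31.53]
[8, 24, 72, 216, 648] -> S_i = 8*3^i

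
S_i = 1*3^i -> [1, 3, 9, 27, 81]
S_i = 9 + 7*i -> [9, 16, 23, 30, 37]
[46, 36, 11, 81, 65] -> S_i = Random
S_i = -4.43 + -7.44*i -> [-4.43, -11.87, -19.31, -26.75, -34.19]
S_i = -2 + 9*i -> [-2, 7, 16, 25, 34]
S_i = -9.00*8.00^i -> [-9.0, -72.0, -576.0, -4608.0, -36864.0]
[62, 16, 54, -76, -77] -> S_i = Random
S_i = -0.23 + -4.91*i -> [-0.23, -5.14, -10.05, -14.96, -19.87]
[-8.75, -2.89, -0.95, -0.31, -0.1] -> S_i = -8.75*0.33^i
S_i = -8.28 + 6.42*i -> [-8.28, -1.86, 4.56, 10.98, 17.4]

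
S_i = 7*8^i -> [7, 56, 448, 3584, 28672]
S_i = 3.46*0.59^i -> [3.46, 2.04, 1.2, 0.71, 0.42]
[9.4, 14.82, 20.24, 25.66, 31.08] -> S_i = 9.40 + 5.42*i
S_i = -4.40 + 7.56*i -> [-4.4, 3.16, 10.72, 18.28, 25.84]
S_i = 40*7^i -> [40, 280, 1960, 13720, 96040]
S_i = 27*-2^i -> [27, -54, 108, -216, 432]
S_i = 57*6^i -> [57, 342, 2052, 12312, 73872]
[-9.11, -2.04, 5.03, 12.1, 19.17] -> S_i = -9.11 + 7.07*i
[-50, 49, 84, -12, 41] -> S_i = Random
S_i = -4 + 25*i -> [-4, 21, 46, 71, 96]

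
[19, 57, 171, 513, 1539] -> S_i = 19*3^i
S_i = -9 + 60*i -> [-9, 51, 111, 171, 231]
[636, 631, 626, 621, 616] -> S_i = 636 + -5*i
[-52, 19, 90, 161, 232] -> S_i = -52 + 71*i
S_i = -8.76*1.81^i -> [-8.76, -15.86, -28.7, -51.94, -94.02]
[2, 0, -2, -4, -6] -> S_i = 2 + -2*i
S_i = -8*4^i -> [-8, -32, -128, -512, -2048]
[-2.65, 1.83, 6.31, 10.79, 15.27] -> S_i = -2.65 + 4.48*i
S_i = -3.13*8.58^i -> [-3.13, -26.86, -230.42, -1977.0, -16962.64]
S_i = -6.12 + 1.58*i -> [-6.12, -4.54, -2.96, -1.38, 0.2]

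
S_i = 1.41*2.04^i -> [1.41, 2.88, 5.87, 11.97, 24.42]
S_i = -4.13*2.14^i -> [-4.13, -8.84, -18.91, -40.48, -86.62]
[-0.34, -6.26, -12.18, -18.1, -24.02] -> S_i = -0.34 + -5.92*i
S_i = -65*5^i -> [-65, -325, -1625, -8125, -40625]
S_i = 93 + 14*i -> [93, 107, 121, 135, 149]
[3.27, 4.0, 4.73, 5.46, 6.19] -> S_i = 3.27 + 0.73*i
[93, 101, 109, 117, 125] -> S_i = 93 + 8*i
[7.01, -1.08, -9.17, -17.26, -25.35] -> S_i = 7.01 + -8.09*i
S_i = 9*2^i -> [9, 18, 36, 72, 144]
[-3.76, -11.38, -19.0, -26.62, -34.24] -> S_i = -3.76 + -7.62*i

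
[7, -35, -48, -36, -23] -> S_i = Random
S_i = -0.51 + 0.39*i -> [-0.51, -0.12, 0.27, 0.66, 1.05]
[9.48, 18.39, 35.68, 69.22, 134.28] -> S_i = 9.48*1.94^i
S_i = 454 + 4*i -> [454, 458, 462, 466, 470]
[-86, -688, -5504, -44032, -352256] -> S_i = -86*8^i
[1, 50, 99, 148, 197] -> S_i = 1 + 49*i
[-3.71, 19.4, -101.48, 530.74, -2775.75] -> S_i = -3.71*(-5.23)^i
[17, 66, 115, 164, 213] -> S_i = 17 + 49*i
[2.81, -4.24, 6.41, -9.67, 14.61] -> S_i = 2.81*(-1.51)^i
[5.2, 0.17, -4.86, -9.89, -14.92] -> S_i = 5.20 + -5.03*i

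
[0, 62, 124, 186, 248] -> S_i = 0 + 62*i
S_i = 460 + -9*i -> [460, 451, 442, 433, 424]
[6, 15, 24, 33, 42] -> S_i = 6 + 9*i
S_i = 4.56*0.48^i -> [4.56, 2.19, 1.05, 0.5, 0.24]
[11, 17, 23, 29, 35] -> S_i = 11 + 6*i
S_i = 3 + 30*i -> [3, 33, 63, 93, 123]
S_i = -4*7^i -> [-4, -28, -196, -1372, -9604]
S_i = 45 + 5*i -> [45, 50, 55, 60, 65]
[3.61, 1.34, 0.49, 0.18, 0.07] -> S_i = 3.61*0.37^i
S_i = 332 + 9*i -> [332, 341, 350, 359, 368]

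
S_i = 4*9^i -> [4, 36, 324, 2916, 26244]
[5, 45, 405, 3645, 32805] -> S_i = 5*9^i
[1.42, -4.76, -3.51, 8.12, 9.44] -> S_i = Random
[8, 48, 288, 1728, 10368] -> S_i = 8*6^i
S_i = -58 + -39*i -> [-58, -97, -136, -175, -214]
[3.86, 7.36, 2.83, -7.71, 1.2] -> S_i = Random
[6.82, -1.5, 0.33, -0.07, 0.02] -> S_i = 6.82*(-0.22)^i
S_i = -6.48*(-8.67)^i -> [-6.48, 56.18, -487.09, 4223.11, -36614.36]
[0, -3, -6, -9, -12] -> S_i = 0 + -3*i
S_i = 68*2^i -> [68, 136, 272, 544, 1088]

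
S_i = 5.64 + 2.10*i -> [5.64, 7.74, 9.84, 11.94, 14.04]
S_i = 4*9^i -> [4, 36, 324, 2916, 26244]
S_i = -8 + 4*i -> [-8, -4, 0, 4, 8]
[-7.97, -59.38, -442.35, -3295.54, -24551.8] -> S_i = -7.97*7.45^i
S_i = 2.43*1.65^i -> [2.43, 4.01, 6.62, 10.92, 18.01]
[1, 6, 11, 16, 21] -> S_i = 1 + 5*i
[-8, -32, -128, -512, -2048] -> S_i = -8*4^i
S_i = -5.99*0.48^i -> [-5.99, -2.88, -1.38, -0.66, -0.32]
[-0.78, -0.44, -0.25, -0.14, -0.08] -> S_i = -0.78*0.57^i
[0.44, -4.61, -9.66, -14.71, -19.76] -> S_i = 0.44 + -5.05*i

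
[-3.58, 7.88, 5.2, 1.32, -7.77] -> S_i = Random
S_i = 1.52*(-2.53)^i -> [1.52, -3.85, 9.73, -24.62, 62.28]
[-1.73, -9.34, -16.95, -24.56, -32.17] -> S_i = -1.73 + -7.61*i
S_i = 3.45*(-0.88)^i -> [3.45, -3.04, 2.67, -2.35, 2.07]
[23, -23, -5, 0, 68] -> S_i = Random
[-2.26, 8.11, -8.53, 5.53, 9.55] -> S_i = Random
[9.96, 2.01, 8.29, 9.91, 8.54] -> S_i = Random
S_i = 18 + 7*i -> [18, 25, 32, 39, 46]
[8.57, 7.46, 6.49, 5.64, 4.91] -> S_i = 8.57*0.87^i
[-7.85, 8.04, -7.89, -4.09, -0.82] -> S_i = Random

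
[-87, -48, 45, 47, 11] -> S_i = Random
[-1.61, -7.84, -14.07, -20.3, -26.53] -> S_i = -1.61 + -6.23*i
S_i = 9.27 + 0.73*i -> [9.27, 10.0, 10.73, 11.46, 12.19]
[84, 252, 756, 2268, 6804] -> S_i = 84*3^i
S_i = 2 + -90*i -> [2, -88, -178, -268, -358]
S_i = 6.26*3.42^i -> [6.26, 21.41, 73.22, 250.41, 856.4]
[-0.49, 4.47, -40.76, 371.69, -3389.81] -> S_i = -0.49*(-9.12)^i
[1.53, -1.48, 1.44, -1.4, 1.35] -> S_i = 1.53*(-0.97)^i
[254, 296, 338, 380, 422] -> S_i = 254 + 42*i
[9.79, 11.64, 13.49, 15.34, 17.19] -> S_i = 9.79 + 1.85*i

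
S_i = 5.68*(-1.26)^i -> [5.68, -7.16, 9.02, -11.36, 14.32]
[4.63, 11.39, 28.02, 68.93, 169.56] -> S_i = 4.63*2.46^i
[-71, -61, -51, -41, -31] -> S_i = -71 + 10*i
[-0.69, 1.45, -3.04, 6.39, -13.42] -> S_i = -0.69*(-2.10)^i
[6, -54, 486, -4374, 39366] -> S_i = 6*-9^i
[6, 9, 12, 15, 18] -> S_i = 6 + 3*i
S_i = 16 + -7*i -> [16, 9, 2, -5, -12]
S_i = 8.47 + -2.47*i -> [8.47, 6.0, 3.53, 1.06, -1.41]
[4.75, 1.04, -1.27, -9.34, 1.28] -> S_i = Random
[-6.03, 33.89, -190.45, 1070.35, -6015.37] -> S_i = -6.03*(-5.62)^i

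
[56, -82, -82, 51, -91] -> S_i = Random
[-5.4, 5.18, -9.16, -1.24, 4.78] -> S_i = Random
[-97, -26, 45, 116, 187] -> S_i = -97 + 71*i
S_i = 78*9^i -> [78, 702, 6318, 56862, 511758]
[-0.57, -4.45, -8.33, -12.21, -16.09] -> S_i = -0.57 + -3.88*i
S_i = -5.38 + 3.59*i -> [-5.38, -1.79, 1.8, 5.39, 8.98]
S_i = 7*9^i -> [7, 63, 567, 5103, 45927]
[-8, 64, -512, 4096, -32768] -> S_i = -8*-8^i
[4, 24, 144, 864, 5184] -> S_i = 4*6^i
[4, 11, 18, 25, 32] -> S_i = 4 + 7*i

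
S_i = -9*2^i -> [-9, -18, -36, -72, -144]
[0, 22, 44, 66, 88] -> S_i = 0 + 22*i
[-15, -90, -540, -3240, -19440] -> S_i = -15*6^i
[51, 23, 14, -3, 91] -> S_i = Random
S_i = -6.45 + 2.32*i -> [-6.45, -4.13, -1.81, 0.51, 2.83]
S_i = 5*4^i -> [5, 20, 80, 320, 1280]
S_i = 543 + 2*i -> [543, 545, 547, 549, 551]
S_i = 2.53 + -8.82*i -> [2.53, -6.29, -15.11, -23.93, -32.75]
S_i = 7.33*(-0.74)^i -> [7.33, -5.42, 4.01, -2.97, 2.2]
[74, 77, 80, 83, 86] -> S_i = 74 + 3*i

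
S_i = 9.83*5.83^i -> [9.83, 57.31, 334.11, 1947.87, 11356.06]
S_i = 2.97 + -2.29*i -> [2.97, 0.68, -1.61, -3.9, -6.19]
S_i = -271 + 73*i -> [-271, -198, -125, -52, 21]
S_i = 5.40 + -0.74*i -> [5.4, 4.66, 3.92, 3.18, 2.44]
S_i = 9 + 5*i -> [9, 14, 19, 24, 29]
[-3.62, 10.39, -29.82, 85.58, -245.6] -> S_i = -3.62*(-2.87)^i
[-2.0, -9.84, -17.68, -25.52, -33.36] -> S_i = -2.00 + -7.84*i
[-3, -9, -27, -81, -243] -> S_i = -3*3^i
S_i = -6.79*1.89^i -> [-6.79, -12.83, -24.25, -45.84, -86.64]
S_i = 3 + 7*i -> [3, 10, 17, 24, 31]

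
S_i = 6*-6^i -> [6, -36, 216, -1296, 7776]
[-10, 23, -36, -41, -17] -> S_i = Random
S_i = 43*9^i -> [43, 387, 3483, 31347, 282123]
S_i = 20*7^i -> [20, 140, 980, 6860, 48020]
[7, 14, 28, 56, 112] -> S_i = 7*2^i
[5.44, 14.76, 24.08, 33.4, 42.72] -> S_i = 5.44 + 9.32*i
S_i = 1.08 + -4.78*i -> [1.08, -3.7, -8.48, -13.26, -18.04]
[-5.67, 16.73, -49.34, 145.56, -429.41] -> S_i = -5.67*(-2.95)^i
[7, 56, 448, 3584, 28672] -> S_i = 7*8^i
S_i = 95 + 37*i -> [95, 132, 169, 206, 243]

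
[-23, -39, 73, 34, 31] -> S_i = Random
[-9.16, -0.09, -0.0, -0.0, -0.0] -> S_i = -9.16*0.01^i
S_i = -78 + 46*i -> [-78, -32, 14, 60, 106]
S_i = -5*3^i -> [-5, -15, -45, -135, -405]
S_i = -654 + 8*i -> [-654, -646, -638, -630, -622]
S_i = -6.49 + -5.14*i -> [-6.49, -11.63, -16.77, -21.91, -27.05]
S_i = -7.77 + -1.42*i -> [-7.77, -9.19, -10.61, -12.03, -13.45]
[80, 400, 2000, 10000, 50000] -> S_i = 80*5^i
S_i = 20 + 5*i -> [20, 25, 30, 35, 40]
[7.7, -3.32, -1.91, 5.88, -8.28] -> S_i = Random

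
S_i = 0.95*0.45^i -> [0.95, 0.43, 0.19, 0.09, 0.04]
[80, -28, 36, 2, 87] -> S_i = Random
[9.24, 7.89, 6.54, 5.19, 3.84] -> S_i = 9.24 + -1.35*i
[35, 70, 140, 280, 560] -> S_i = 35*2^i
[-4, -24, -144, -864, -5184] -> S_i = -4*6^i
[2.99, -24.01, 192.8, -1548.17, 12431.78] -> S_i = 2.99*(-8.03)^i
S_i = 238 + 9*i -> [238, 247, 256, 265, 274]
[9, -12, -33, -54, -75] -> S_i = 9 + -21*i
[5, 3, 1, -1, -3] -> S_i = 5 + -2*i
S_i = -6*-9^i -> [-6, 54, -486, 4374, -39366]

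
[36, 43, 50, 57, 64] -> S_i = 36 + 7*i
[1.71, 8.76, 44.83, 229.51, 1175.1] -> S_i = 1.71*5.12^i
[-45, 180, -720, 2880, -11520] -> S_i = -45*-4^i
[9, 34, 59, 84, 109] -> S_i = 9 + 25*i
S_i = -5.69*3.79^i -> [-5.69, -21.57, -81.73, -309.76, -1174.0]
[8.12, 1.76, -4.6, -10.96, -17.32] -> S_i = 8.12 + -6.36*i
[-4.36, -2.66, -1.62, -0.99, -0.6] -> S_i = -4.36*0.61^i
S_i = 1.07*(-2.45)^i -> [1.07, -2.62, 6.42, -15.74, 38.55]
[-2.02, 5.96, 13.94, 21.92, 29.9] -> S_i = -2.02 + 7.98*i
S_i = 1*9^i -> [1, 9, 81, 729, 6561]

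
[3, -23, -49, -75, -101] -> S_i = 3 + -26*i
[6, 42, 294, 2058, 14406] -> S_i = 6*7^i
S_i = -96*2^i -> [-96, -192, -384, -768, -1536]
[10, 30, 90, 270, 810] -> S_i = 10*3^i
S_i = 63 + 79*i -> [63, 142, 221, 300, 379]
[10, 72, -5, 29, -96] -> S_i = Random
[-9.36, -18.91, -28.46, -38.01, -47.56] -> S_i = -9.36 + -9.55*i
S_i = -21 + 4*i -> [-21, -17, -13, -9, -5]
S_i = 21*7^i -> [21, 147, 1029, 7203, 50421]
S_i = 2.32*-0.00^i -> [2.32, -0.0, 0.0, -0.0, 0.0]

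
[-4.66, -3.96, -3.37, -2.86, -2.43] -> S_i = -4.66*0.85^i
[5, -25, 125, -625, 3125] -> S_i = 5*-5^i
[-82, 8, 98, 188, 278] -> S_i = -82 + 90*i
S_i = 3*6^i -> [3, 18, 108, 648, 3888]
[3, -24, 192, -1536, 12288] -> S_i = 3*-8^i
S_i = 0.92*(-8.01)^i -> [0.92, -7.37, 59.03, -472.81, 3787.2]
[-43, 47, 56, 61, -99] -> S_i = Random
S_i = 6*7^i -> [6, 42, 294, 2058, 14406]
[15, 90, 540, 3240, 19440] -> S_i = 15*6^i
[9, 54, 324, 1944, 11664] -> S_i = 9*6^i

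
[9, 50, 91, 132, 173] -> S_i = 9 + 41*i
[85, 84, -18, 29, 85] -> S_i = Random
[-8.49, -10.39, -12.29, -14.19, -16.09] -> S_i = -8.49 + -1.90*i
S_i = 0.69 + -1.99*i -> [0.69, -1.3, -3.29, -5.28, -7.27]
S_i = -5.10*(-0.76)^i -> [-5.1, 3.88, -2.95, 2.24, -1.7]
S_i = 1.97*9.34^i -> [1.97, 18.4, 171.85, 1605.12, 14991.8]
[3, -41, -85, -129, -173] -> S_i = 3 + -44*i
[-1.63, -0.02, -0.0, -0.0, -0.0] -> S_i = -1.63*0.01^i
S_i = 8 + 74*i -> [8, 82, 156, 230, 304]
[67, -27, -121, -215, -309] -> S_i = 67 + -94*i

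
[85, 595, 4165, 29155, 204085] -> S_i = 85*7^i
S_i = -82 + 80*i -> [-82, -2, 78, 158, 238]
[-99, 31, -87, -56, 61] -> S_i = Random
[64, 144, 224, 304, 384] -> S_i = 64 + 80*i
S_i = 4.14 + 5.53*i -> [4.14, 9.67, 15.2, 20.73, 26.26]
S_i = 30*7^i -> [30, 210, 1470, 10290, 72030]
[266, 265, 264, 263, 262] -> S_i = 266 + -1*i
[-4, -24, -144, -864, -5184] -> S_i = -4*6^i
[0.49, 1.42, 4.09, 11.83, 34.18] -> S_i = 0.49*2.89^i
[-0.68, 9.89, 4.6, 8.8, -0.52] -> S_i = Random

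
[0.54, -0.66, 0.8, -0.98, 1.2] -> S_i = 0.54*(-1.22)^i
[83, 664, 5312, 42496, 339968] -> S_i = 83*8^i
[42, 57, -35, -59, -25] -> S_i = Random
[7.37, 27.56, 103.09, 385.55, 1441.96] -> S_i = 7.37*3.74^i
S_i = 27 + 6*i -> [27, 33, 39, 45, 51]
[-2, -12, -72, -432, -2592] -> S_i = -2*6^i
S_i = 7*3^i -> [7, 21, 63, 189, 567]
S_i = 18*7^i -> [18, 126, 882, 6174, 43218]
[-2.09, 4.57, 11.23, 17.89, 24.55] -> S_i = -2.09 + 6.66*i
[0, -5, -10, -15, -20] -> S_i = 0 + -5*i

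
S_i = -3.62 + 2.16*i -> [-3.62, -1.46, 0.7, 2.86, 5.02]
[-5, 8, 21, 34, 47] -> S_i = -5 + 13*i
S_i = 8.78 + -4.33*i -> [8.78, 4.45, 0.12, -4.21, -8.54]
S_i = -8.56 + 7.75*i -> [-8.56, -0.81, 6.94, 14.69, 22.44]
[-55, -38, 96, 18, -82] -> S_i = Random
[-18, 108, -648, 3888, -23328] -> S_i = -18*-6^i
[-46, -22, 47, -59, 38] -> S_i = Random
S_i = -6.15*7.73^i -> [-6.15, -47.54, -367.48, -2840.62, -21958.02]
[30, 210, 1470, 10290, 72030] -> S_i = 30*7^i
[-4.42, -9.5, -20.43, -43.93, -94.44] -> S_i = -4.42*2.15^i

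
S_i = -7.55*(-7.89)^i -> [-7.55, 59.57, -470.0, 3708.33, -29258.7]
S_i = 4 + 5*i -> [4, 9, 14, 19, 24]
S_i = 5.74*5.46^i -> [5.74, 31.34, 171.12, 934.31, 5101.32]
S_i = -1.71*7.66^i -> [-1.71, -13.1, -100.34, -768.57, -5887.23]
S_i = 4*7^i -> [4, 28, 196, 1372, 9604]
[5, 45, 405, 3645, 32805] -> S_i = 5*9^i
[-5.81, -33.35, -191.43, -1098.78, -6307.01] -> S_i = -5.81*5.74^i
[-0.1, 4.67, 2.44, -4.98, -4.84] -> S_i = Random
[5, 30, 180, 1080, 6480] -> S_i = 5*6^i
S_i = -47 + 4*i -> [-47, -43, -39, -35, -31]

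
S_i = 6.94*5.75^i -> [6.94, 39.9, 229.45, 1319.36, 7586.31]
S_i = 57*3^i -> [57, 171, 513, 1539, 4617]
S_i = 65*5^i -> [65, 325, 1625, 8125, 40625]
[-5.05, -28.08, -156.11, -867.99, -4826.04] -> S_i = -5.05*5.56^i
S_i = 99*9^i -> [99, 891, 8019, 72171, 649539]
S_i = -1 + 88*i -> [-1, 87, 175, 263, 351]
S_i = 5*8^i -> [5, 40, 320, 2560, 20480]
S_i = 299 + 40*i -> [299, 339, 379, 419, 459]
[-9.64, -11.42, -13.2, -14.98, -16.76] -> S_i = -9.64 + -1.78*i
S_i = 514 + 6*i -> [514, 520, 526, 532, 538]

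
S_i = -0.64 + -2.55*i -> [-0.64, -3.19, -5.74, -8.29, -10.84]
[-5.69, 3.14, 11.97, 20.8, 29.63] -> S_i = -5.69 + 8.83*i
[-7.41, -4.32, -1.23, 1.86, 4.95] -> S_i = -7.41 + 3.09*i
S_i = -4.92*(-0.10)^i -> [-4.92, 0.49, -0.05, 0.0, -0.0]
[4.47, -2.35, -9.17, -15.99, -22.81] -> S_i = 4.47 + -6.82*i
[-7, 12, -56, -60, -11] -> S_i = Random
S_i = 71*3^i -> [71, 213, 639, 1917, 5751]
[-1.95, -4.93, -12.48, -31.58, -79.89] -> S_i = -1.95*2.53^i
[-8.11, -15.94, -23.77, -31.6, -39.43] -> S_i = -8.11 + -7.83*i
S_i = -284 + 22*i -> [-284, -262, -240, -218, -196]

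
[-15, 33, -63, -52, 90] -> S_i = Random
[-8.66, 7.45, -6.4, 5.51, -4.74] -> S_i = -8.66*(-0.86)^i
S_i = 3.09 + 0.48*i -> [3.09, 3.57, 4.05, 4.53, 5.01]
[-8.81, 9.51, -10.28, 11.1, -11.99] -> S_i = -8.81*(-1.08)^i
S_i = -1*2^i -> [-1, -2, -4, -8, -16]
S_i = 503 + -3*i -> [503, 500, 497, 494, 491]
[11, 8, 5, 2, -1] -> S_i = 11 + -3*i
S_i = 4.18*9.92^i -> [4.18, 41.47, 411.34, 4080.48, 40478.37]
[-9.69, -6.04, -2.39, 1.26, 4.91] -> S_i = -9.69 + 3.65*i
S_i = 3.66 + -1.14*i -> [3.66, 2.52, 1.38, 0.24, -0.9]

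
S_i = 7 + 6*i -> [7, 13, 19, 25, 31]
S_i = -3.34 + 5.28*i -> [-3.34, 1.94, 7.22, 12.5, 17.78]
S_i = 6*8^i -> [6, 48, 384, 3072, 24576]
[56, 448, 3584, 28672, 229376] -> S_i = 56*8^i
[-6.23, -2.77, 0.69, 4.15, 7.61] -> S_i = -6.23 + 3.46*i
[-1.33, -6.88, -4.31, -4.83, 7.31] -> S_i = Random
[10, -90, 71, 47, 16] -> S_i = Random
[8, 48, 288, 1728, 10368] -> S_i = 8*6^i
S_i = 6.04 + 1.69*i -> [6.04, 7.73, 9.42, 11.11, 12.8]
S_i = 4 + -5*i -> [4, -1, -6, -11, -16]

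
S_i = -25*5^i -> [-25, -125, -625, -3125, -15625]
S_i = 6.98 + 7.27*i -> [6.98, 14.25, 21.52, 28.79, 36.06]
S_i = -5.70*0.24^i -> [-5.7, -1.37, -0.33, -0.08, -0.02]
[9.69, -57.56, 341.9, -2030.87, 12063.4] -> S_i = 9.69*(-5.94)^i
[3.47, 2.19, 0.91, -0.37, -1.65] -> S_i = 3.47 + -1.28*i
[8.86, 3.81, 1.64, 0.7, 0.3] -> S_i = 8.86*0.43^i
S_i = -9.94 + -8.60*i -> [-9.94, -18.54, -27.14, -35.74, -44.34]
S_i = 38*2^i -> [38, 76, 152, 304, 608]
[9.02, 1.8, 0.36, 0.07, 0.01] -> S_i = 9.02*0.20^i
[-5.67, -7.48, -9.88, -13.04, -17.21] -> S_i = -5.67*1.32^i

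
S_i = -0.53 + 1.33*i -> [-0.53, 0.8, 2.13, 3.46, 4.79]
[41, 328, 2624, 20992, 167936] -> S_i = 41*8^i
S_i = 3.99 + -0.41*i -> [3.99, 3.58, 3.17, 2.76, 2.35]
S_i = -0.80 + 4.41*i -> [-0.8, 3.61, 8.02, 12.43, 16.84]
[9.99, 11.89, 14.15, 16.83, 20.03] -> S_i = 9.99*1.19^i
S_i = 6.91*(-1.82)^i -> [6.91, -12.58, 22.89, -41.66, 75.82]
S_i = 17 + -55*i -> [17, -38, -93, -148, -203]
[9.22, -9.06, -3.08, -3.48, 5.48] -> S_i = Random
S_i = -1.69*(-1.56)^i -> [-1.69, 2.64, -4.11, 6.42, -10.01]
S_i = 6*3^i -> [6, 18, 54, 162, 486]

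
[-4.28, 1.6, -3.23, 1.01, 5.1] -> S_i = Random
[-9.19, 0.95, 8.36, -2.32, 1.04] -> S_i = Random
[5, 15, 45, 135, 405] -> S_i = 5*3^i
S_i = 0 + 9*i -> [0, 9, 18, 27, 36]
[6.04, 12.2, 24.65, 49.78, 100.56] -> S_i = 6.04*2.02^i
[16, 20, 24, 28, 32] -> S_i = 16 + 4*i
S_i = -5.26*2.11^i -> [-5.26, -11.1, -23.42, -49.41, -104.26]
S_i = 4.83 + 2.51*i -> [4.83, 7.34, 9.85, 12.36, 14.87]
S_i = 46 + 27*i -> [46, 73, 100, 127, 154]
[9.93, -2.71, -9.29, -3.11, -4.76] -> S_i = Random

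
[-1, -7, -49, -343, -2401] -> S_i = -1*7^i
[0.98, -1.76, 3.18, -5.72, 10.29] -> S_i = 0.98*(-1.80)^i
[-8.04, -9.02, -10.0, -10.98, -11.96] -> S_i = -8.04 + -0.98*i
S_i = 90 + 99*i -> [90, 189, 288, 387, 486]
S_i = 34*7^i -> [34, 238, 1666, 11662, 81634]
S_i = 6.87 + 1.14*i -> [6.87, 8.01, 9.15, 10.29, 11.43]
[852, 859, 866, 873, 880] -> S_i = 852 + 7*i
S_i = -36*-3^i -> [-36, 108, -324, 972, -2916]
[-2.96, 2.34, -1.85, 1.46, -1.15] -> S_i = -2.96*(-0.79)^i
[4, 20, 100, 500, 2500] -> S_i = 4*5^i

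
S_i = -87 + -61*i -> [-87, -148, -209, -270, -331]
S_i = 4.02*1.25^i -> [4.02, 5.02, 6.28, 7.85, 9.81]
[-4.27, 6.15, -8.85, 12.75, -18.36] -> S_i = -4.27*(-1.44)^i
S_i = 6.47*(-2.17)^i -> [6.47, -14.04, 30.47, -66.11, 143.46]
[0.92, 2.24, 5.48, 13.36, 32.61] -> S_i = 0.92*2.44^i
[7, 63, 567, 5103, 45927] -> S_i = 7*9^i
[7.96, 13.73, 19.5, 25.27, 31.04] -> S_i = 7.96 + 5.77*i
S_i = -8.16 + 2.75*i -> [-8.16, -5.41, -2.66, 0.09, 2.84]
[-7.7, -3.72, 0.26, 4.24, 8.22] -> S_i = -7.70 + 3.98*i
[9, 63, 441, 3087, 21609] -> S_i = 9*7^i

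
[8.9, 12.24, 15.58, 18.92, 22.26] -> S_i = 8.90 + 3.34*i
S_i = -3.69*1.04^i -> [-3.69, -3.84, -3.99, -4.15, -4.32]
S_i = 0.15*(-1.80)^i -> [0.15, -0.27, 0.49, -0.87, 1.57]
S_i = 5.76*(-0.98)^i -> [5.76, -5.64, 5.53, -5.42, 5.31]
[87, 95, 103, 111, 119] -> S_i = 87 + 8*i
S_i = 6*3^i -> [6, 18, 54, 162, 486]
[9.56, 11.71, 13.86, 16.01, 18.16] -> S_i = 9.56 + 2.15*i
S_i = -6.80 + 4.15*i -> [-6.8, -2.65, 1.5, 5.65, 9.8]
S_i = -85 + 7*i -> [-85, -78, -71, -64, -57]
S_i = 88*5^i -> [88, 440, 2200, 11000, 55000]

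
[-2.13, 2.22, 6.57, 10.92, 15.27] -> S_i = -2.13 + 4.35*i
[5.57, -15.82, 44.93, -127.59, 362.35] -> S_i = 5.57*(-2.84)^i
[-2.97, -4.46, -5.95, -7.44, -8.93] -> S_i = -2.97 + -1.49*i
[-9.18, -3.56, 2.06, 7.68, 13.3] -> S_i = -9.18 + 5.62*i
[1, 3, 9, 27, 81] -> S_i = 1*3^i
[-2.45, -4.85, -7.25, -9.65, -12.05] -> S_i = -2.45 + -2.40*i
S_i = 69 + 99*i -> [69, 168, 267, 366, 465]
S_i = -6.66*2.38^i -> [-6.66, -15.85, -37.72, -89.79, -213.69]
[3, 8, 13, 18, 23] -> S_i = 3 + 5*i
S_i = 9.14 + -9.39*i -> [9.14, -0.25, -9.64, -19.03, -28.42]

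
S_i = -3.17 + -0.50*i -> [-3.17, -3.67, -4.17, -4.67, -5.17]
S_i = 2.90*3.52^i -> [2.9, 10.21, 35.93, 126.48, 445.21]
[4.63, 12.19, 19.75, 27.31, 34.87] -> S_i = 4.63 + 7.56*i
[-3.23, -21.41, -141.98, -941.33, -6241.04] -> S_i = -3.23*6.63^i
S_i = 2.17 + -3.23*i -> [2.17, -1.06, -4.29, -7.52, -10.75]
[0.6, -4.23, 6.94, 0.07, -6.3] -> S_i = Random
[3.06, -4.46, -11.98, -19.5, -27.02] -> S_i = 3.06 + -7.52*i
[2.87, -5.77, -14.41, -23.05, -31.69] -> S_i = 2.87 + -8.64*i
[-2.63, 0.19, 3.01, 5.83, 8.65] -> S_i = -2.63 + 2.82*i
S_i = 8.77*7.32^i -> [8.77, 64.2, 469.92, 3439.8, 25179.32]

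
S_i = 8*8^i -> [8, 64, 512, 4096, 32768]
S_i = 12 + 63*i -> [12, 75, 138, 201, 264]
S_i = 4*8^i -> [4, 32, 256, 2048, 16384]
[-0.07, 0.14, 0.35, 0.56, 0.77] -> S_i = -0.07 + 0.21*i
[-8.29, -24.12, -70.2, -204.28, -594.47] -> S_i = -8.29*2.91^i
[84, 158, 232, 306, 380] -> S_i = 84 + 74*i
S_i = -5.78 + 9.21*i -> [-5.78, 3.43, 12.64, 21.85, 31.06]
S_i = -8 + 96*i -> [-8, 88, 184, 280, 376]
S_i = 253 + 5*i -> [253, 258, 263, 268, 273]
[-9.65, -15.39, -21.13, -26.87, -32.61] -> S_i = -9.65 + -5.74*i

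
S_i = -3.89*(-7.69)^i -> [-3.89, 29.91, -230.04, 1769.0, -13603.63]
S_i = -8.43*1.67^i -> [-8.43, -14.08, -23.51, -39.26, -65.57]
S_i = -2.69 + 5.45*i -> [-2.69, 2.76, 8.21, 13.66, 19.11]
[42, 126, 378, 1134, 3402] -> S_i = 42*3^i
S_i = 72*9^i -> [72, 648, 5832, 52488, 472392]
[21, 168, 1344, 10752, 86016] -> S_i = 21*8^i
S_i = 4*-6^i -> [4, -24, 144, -864, 5184]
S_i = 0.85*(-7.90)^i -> [0.85, -6.72, 53.05, -419.08, 3310.76]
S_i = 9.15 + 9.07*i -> [9.15, 18.22, 27.29, 36.36, 45.43]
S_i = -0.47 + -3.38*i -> [-0.47, -3.85, -7.23, -10.61, -13.99]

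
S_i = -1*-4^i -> [-1, 4, -16, 64, -256]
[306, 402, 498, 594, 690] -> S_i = 306 + 96*i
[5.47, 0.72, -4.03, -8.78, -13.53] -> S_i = 5.47 + -4.75*i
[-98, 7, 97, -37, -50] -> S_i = Random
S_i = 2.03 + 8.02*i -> [2.03, 10.05, 18.07, 26.09, 34.11]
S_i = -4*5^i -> [-4, -20, -100, -500, -2500]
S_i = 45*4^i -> [45, 180, 720, 2880, 11520]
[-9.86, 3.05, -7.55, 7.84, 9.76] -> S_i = Random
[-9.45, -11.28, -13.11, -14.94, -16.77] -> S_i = -9.45 + -1.83*i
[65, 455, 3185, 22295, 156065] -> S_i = 65*7^i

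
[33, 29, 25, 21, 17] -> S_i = 33 + -4*i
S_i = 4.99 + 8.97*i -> [4.99, 13.96, 22.93, 31.9, 40.87]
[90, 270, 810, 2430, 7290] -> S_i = 90*3^i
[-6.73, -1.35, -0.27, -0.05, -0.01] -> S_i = -6.73*0.20^i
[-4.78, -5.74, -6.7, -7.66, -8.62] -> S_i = -4.78 + -0.96*i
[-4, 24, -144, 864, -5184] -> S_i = -4*-6^i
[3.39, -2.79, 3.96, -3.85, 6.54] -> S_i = Random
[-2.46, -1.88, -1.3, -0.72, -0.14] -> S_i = -2.46 + 0.58*i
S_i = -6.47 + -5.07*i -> [-6.47, -11.54, -16.61, -21.68, -26.75]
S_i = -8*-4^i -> [-8, 32, -128, 512, -2048]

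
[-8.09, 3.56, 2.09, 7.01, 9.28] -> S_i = Random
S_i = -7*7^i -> [-7, -49, -343, -2401, -16807]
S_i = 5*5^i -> [5, 25, 125, 625, 3125]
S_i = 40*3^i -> [40, 120, 360, 1080, 3240]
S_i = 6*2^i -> [6, 12, 24, 48, 96]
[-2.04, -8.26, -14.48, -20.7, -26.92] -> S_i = -2.04 + -6.22*i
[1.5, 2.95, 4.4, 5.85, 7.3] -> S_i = 1.50 + 1.45*i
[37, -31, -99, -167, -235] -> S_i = 37 + -68*i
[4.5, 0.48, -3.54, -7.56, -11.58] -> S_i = 4.50 + -4.02*i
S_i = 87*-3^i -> [87, -261, 783, -2349, 7047]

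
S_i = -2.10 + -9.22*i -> [-2.1, -11.32, -20.54, -29.76, -38.98]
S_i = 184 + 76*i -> [184, 260, 336, 412, 488]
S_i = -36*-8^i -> [-36, 288, -2304, 18432, -147456]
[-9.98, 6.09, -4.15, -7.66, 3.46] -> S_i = Random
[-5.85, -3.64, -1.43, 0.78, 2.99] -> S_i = -5.85 + 2.21*i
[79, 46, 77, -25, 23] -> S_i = Random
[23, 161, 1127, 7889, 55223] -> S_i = 23*7^i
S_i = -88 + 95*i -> [-88, 7, 102, 197, 292]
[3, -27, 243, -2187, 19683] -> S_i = 3*-9^i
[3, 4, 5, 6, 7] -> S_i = 3 + 1*i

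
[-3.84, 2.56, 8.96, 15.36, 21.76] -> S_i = -3.84 + 6.40*i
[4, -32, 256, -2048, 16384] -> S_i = 4*-8^i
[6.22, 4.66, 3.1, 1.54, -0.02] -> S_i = 6.22 + -1.56*i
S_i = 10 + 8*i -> [10, 18, 26, 34, 42]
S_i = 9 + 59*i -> [9, 68, 127, 186, 245]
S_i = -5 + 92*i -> [-5, 87, 179, 271, 363]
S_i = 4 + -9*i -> [4, -5, -14, -23, -32]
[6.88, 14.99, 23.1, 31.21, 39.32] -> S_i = 6.88 + 8.11*i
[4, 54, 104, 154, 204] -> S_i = 4 + 50*i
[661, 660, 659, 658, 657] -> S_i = 661 + -1*i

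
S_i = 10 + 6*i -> [10, 16, 22, 28, 34]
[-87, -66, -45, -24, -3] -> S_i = -87 + 21*i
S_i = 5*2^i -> [5, 10, 20, 40, 80]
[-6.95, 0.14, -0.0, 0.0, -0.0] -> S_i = -6.95*(-0.02)^i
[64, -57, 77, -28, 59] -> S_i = Random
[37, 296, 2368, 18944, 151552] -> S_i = 37*8^i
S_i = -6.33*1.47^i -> [-6.33, -9.31, -13.68, -20.11, -29.56]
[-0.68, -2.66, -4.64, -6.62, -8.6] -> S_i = -0.68 + -1.98*i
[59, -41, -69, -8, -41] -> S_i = Random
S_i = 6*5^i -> [6, 30, 150, 750, 3750]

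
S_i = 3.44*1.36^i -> [3.44, 4.68, 6.36, 8.65, 11.77]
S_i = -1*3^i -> [-1, -3, -9, -27, -81]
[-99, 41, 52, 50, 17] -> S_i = Random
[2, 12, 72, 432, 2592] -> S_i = 2*6^i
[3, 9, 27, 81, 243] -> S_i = 3*3^i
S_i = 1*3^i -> [1, 3, 9, 27, 81]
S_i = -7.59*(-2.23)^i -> [-7.59, 16.93, -37.74, 84.17, -187.7]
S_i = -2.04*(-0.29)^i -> [-2.04, 0.59, -0.17, 0.05, -0.01]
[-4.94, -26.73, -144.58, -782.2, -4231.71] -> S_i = -4.94*5.41^i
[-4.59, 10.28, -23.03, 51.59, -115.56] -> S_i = -4.59*(-2.24)^i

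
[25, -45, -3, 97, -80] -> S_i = Random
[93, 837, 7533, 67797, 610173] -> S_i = 93*9^i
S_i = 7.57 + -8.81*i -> [7.57, -1.24, -10.05, -18.86, -27.67]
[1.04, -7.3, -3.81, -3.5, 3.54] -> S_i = Random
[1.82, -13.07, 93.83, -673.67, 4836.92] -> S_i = 1.82*(-7.18)^i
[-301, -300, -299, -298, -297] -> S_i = -301 + 1*i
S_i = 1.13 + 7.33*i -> [1.13, 8.46, 15.79, 23.12, 30.45]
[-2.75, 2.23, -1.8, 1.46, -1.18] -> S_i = -2.75*(-0.81)^i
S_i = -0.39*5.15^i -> [-0.39, -2.01, -10.34, -53.27, -274.34]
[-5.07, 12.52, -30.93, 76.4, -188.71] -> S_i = -5.07*(-2.47)^i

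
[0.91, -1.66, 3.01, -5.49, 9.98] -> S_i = 0.91*(-1.82)^i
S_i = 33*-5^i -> [33, -165, 825, -4125, 20625]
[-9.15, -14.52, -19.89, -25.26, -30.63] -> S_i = -9.15 + -5.37*i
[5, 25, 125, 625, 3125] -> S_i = 5*5^i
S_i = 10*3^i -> [10, 30, 90, 270, 810]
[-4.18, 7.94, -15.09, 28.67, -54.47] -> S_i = -4.18*(-1.90)^i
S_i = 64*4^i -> [64, 256, 1024, 4096, 16384]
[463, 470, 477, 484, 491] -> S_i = 463 + 7*i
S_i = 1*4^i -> [1, 4, 16, 64, 256]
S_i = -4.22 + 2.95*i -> [-4.22, -1.27, 1.68, 4.63, 7.58]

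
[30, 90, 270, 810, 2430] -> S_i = 30*3^i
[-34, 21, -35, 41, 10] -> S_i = Random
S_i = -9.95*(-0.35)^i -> [-9.95, 3.48, -1.22, 0.43, -0.15]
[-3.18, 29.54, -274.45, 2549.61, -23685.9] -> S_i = -3.18*(-9.29)^i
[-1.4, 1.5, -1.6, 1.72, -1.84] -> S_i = -1.40*(-1.07)^i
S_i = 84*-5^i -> [84, -420, 2100, -10500, 52500]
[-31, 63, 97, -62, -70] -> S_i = Random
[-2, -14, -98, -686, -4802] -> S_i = -2*7^i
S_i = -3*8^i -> [-3, -24, -192, -1536, -12288]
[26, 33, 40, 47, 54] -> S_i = 26 + 7*i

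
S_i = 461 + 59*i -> [461, 520, 579, 638, 697]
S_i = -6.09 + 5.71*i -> [-6.09, -0.38, 5.33, 11.04, 16.75]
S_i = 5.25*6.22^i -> [5.25, 32.66, 203.11, 1263.37, 7858.16]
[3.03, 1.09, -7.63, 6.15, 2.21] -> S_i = Random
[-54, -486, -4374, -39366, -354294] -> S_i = -54*9^i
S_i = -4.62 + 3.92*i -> [-4.62, -0.7, 3.22, 7.14, 11.06]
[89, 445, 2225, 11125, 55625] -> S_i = 89*5^i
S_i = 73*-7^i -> [73, -511, 3577, -25039, 175273]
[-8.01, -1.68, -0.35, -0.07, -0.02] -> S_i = -8.01*0.21^i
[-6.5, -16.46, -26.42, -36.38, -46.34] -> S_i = -6.50 + -9.96*i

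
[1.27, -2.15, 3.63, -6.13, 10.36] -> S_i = 1.27*(-1.69)^i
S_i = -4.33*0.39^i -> [-4.33, -1.69, -0.66, -0.26, -0.1]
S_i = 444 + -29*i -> [444, 415, 386, 357, 328]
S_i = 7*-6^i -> [7, -42, 252, -1512, 9072]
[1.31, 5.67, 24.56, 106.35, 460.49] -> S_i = 1.31*4.33^i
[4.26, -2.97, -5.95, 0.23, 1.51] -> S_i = Random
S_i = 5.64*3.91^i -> [5.64, 22.05, 86.22, 337.14, 1318.21]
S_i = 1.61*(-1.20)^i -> [1.61, -1.93, 2.32, -2.78, 3.34]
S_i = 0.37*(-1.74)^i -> [0.37, -0.64, 1.12, -1.95, 3.39]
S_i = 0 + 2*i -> [0, 2, 4, 6, 8]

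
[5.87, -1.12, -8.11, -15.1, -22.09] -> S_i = 5.87 + -6.99*i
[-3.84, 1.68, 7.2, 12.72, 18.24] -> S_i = -3.84 + 5.52*i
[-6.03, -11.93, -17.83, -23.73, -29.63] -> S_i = -6.03 + -5.90*i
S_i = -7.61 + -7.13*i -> [-7.61, -14.74, -21.87, -29.0, -36.13]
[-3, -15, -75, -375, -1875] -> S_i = -3*5^i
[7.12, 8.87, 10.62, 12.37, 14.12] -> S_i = 7.12 + 1.75*i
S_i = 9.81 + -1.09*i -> [9.81, 8.72, 7.63, 6.54, 5.45]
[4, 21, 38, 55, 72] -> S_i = 4 + 17*i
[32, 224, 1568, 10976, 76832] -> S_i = 32*7^i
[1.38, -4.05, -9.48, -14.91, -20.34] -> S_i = 1.38 + -5.43*i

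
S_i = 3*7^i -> [3, 21, 147, 1029, 7203]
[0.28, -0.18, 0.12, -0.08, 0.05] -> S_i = 0.28*(-0.65)^i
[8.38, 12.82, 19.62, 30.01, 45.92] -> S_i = 8.38*1.53^i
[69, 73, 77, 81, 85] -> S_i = 69 + 4*i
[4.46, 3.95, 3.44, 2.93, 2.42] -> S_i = 4.46 + -0.51*i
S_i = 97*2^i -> [97, 194, 388, 776, 1552]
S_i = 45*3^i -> [45, 135, 405, 1215, 3645]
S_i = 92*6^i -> [92, 552, 3312, 19872, 119232]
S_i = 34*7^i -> [34, 238, 1666, 11662, 81634]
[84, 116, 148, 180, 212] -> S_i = 84 + 32*i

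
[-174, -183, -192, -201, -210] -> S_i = -174 + -9*i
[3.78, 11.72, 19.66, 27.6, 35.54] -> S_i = 3.78 + 7.94*i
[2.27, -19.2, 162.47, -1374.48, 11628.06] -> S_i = 2.27*(-8.46)^i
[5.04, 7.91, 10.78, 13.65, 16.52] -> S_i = 5.04 + 2.87*i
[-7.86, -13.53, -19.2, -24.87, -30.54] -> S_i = -7.86 + -5.67*i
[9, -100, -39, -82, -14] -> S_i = Random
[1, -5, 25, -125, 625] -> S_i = 1*-5^i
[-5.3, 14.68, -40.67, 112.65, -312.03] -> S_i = -5.30*(-2.77)^i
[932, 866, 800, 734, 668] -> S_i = 932 + -66*i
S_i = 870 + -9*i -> [870, 861, 852, 843, 834]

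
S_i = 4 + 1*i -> [4, 5, 6, 7, 8]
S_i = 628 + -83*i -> [628, 545, 462, 379, 296]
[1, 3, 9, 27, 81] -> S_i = 1*3^i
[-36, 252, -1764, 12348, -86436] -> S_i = -36*-7^i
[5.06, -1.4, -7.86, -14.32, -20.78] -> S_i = 5.06 + -6.46*i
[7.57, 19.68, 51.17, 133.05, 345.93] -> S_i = 7.57*2.60^i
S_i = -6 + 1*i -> [-6, -5, -4, -3, -2]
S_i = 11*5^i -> [11, 55, 275, 1375, 6875]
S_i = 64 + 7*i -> [64, 71, 78, 85, 92]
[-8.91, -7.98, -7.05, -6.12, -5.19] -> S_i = -8.91 + 0.93*i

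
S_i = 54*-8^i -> [54, -432, 3456, -27648, 221184]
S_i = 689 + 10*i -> [689, 699, 709, 719, 729]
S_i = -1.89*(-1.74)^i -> [-1.89, 3.29, -5.72, 9.96, -17.32]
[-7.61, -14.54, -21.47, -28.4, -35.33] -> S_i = -7.61 + -6.93*i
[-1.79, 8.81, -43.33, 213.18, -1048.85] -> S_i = -1.79*(-4.92)^i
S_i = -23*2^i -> [-23, -46, -92, -184, -368]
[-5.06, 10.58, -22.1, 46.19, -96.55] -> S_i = -5.06*(-2.09)^i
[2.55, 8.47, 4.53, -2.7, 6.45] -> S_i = Random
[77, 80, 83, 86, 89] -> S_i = 77 + 3*i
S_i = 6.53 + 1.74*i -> [6.53, 8.27, 10.01, 11.75, 13.49]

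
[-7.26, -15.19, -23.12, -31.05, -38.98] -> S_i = -7.26 + -7.93*i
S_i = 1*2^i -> [1, 2, 4, 8, 16]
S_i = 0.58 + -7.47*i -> [0.58, -6.89, -14.36, -21.83, -29.3]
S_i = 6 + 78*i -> [6, 84, 162, 240, 318]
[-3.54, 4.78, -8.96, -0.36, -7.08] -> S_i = Random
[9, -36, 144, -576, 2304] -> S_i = 9*-4^i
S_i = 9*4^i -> [9, 36, 144, 576, 2304]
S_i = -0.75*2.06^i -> [-0.75, -1.54, -3.18, -6.56, -13.51]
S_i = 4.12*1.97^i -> [4.12, 8.12, 15.99, 31.5, 62.05]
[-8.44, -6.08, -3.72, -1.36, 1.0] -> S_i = -8.44 + 2.36*i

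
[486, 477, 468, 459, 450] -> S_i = 486 + -9*i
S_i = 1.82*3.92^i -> [1.82, 7.13, 27.97, 109.63, 429.75]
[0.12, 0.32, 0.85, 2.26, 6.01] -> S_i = 0.12*2.66^i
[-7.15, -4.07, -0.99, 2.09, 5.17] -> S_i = -7.15 + 3.08*i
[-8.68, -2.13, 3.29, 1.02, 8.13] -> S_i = Random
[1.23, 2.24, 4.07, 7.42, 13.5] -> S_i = 1.23*1.82^i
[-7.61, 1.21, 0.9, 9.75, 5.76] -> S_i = Random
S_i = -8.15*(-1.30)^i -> [-8.15, 10.6, -13.77, 17.91, -23.28]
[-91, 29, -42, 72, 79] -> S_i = Random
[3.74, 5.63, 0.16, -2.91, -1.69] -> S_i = Random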